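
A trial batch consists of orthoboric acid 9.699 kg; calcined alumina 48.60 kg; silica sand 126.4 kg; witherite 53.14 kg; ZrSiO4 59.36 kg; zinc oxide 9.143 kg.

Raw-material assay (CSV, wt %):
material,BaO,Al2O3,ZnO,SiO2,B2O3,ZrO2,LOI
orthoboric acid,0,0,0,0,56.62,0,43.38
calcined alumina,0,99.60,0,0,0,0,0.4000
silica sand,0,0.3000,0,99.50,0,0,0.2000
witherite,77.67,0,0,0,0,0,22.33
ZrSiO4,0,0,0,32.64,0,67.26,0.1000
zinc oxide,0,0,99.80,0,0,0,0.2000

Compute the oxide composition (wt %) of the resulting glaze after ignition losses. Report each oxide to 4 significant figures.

Glass mass = 289.7 kg (batch 306.3 − LOI 16.60).
Composition: BaO 14.24%, Al2O3 16.84%, ZnO 3.149%, SiO2 50.09%, B2O3 1.895%, ZrO2 13.78%

Working values appear (rounded to 4 significant figures) on the page — every computation carries full float precision through every step. Each reported result takes a single rounding — all derived quantities, which include totals, six oxide percentages, yield, LOI, glass mass, are re-derived at full precision, as set out in question or answer, from the weighed amounts for 289.7 kg of glass.
Oxide masses out of the charge:
  BaO: 53.14·0.7767 = 41.27 kg
  Al2O3: 48.60·0.9960 + 126.4·0.003000 = 48.78 kg
  ZnO: 9.143·0.9980 = 9.125 kg
  SiO2: 126.4·0.9950 + 59.36·0.3264 = 145.1 kg
  B2O3: 9.699·0.5662 = 5.492 kg
  ZrO2: 59.36·0.6726 = 39.93 kg
LOI: 9.699·0.4338 + 48.60·0.004000 + 126.4·0.002000 + 53.14·0.2233 + 59.36·0.001000 + 9.143·0.002000 = 16.60 kg
Glass = total batch minus LOI = 306.3 − 16.60 = 289.7 kg (matching Σ of the oxides)
wt % = 100 × oxide mass / glass mass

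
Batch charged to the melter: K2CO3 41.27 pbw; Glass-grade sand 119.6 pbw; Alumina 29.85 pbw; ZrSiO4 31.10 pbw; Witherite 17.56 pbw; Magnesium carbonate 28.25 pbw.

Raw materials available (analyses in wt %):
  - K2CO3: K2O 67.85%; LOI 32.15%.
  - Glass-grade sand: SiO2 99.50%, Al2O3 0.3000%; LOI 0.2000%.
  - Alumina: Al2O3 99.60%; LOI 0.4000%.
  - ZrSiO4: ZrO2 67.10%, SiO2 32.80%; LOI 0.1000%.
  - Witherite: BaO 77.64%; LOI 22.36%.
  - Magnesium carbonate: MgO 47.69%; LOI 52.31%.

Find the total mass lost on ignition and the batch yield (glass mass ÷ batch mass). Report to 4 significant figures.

LOI loss = 32.36 pbw; glass = 235.3 pbw; yield = 87.91%

Intermediates are displayed, rounded to four significant digits, within the worked lines — the working math carries full precision through every step. Each reported number takes exactly one rounding — derived quantities (the yield, totals, glass mass, the six compositions, ignition loss) are re-derived using the weight values at 235.3 pbw of glass in full float precision as written in either problem or answer.
LOI of each material in turn:
  K2CO3: 41.27 × 0.3215 = 13.27 pbw
  Glass-grade sand: 119.6 × 0.002000 = 0.2392 pbw
  Alumina: 29.85 × 0.004000 = 0.1194 pbw
  ZrSiO4: 31.10 × 0.001000 = 0.03110 pbw
  Witherite: 17.56 × 0.2236 = 3.926 pbw
  Magnesium carbonate: 28.25 × 0.5231 = 14.78 pbw
Total LOI = 32.36 pbw
Glass = batch − LOI = 267.6 − 32.36 = 235.3 pbw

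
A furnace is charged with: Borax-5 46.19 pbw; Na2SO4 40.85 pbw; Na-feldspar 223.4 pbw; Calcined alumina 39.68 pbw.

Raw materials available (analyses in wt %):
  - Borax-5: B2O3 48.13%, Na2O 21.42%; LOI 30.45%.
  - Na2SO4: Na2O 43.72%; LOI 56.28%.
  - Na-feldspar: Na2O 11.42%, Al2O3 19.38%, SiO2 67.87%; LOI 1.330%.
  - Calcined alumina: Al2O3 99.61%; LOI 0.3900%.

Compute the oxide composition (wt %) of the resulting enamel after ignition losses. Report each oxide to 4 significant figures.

In-progress results appear with 4-significant-figure rounding between the steps; the whole derivation holds exact precision throughout. Exactly one rounding is applied to each reported figure; the derived quantities, which include yield, four oxide percentages, LOI, glass mass, the totals, are carried in exact precision, as written in the problem or the answer, starting from the weights at 309.9 pbw of glass.
Per-oxide mass from batch:
  B2O3: 46.19·0.4813 = 22.23 pbw
  Na2O: 46.19·0.2142 + 40.85·0.4372 + 223.4·0.1142 = 53.27 pbw
  Al2O3: 223.4·0.1938 + 39.68·0.9961 = 82.82 pbw
  SiO2: 223.4·0.6787 = 151.6 pbw
LOI: 46.19·0.3045 + 40.85·0.5628 + 223.4·0.01330 + 39.68·0.003900 = 40.18 pbw
Glass mass = batch − LOI = 350.1 − 40.18 = 309.9 pbw (equal to the oxide-mass sum)
wt % = 100 × oxide mass / glass mass

Glass mass = 309.9 pbw (batch 350.1 − LOI 40.18).
Composition: B2O3 7.173%, Na2O 17.19%, Al2O3 26.72%, SiO2 48.92%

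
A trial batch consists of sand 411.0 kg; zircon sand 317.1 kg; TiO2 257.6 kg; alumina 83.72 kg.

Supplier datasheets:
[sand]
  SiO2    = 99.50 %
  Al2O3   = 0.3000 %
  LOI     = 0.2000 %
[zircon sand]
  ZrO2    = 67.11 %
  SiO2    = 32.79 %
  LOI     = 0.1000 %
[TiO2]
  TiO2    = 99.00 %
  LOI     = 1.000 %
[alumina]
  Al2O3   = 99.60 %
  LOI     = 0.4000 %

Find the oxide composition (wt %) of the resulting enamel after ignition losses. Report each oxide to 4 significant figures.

Glass mass = 1065 kg (batch 1069 − LOI 4.050).
Composition: ZrO2 19.97%, SiO2 48.14%, Al2O3 7.943%, TiO2 23.94%

Each numeric step carries full precision through every step; the intermediate values are printed, rounded to four significant figures, when written out — a single rounding yields every reported number; the derived quantities are computed using the weight values at 1065 kg of glass in full precision (the yield, the four compositions, net glass mass, the totals, ignition loss) as written in problem or answer.
Per-oxide mass from batch:
  ZrO2: 317.1·0.6711 = 212.8 kg
  SiO2: 411.0·0.9950 + 317.1·0.3279 = 512.9 kg
  Al2O3: 411.0·0.003000 + 83.72·0.9960 = 84.62 kg
  TiO2: 257.6·0.9900 = 255.0 kg
LOI: 411.0·0.002000 + 317.1·0.001000 + 257.6·0.01000 + 83.72·0.004000 = 4.050 kg
Glass = total batch minus LOI = 1069 − 4.050 = 1065 kg (equal to the oxide-mass sum)
each wt % is 100 × oxide ÷ glass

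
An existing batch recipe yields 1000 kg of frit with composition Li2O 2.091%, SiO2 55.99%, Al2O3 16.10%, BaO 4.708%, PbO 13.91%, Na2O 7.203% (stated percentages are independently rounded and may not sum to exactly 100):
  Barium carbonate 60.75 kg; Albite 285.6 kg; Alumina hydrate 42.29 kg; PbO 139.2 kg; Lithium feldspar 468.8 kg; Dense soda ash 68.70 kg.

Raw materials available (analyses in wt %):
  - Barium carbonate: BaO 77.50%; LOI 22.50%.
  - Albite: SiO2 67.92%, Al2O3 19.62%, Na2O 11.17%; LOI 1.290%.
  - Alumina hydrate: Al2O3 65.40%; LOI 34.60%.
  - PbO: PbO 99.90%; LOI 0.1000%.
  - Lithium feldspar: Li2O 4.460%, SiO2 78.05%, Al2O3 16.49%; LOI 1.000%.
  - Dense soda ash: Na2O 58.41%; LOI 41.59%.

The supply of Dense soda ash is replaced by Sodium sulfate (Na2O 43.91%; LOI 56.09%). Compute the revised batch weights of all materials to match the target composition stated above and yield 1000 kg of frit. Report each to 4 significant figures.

Revised batch per 1000 kg frit:
  Barium carbonate: 60.75 kg
  Albite: 285.6 kg
  Alumina hydrate: 42.29 kg
  PbO: 139.2 kg
  Lithium feldspar: 468.8 kg
  Sodium sulfate: 91.39 kg
Total batch = 1088 kg; LOI loss = 88.07 kg

Full float precision is kept at each step — rounding to four significant figures governs each mid-chain value as displayed. Every reported result carries a single rounding; all derived quantities are re-derived from the batch weights for 1000 kg of glass at full precision (net glass mass, ignition loss, six oxide percentages, totals, yield), as given in problem or answer.
Oxide-by-oxide targets in 1000 kg frit:
  Li2O: 2.091% × 1000 = 20.91 kg
  SiO2: 55.99% × 1000 = 559.9 kg
  Al2O3: 16.10% × 1000 = 161.0 kg
  BaO: 4.708% × 1000 = 47.08 kg
  PbO: 13.91% × 1000 = 139.1 kg
  Na2O: 7.203% × 1000 = 72.03 kg
Per-oxide balance check using the reported weights, under the basis named above (oxide sums agree with the targets once rounding is allowed for):
  Li2O: 468.8·0.04460 = 20.91 kg (target 20.91 kg)
  SiO2: 285.6·0.6792 + 468.8·0.7805 = 559.9 kg (target 559.9 kg)
  Al2O3: 285.6·0.1962 + 42.29·0.6540 + 468.8·0.1649 = 161.0 kg (target 161.0 kg)
  BaO: 60.75·0.7750 = 47.08 kg (target 47.08 kg)
  PbO: 139.2·0.9990 = 139.1 kg (target 139.1 kg)
  Na2O: 285.6·0.1117 + 91.39·0.4391 = 72.03 kg (target 72.03 kg)
The glass-mass cross-check: total charge less LOI = 1000 kg (oxide target masses add up to 1000 kg; basis as stated: 1000 kg — any gap is answer rounding).
Batch grand total — Σ batch = 1088 kg; Σ batch·LOI gives LOI loss = 88.07 kg; the yield ratio, glass ÷ batch: 91.91%.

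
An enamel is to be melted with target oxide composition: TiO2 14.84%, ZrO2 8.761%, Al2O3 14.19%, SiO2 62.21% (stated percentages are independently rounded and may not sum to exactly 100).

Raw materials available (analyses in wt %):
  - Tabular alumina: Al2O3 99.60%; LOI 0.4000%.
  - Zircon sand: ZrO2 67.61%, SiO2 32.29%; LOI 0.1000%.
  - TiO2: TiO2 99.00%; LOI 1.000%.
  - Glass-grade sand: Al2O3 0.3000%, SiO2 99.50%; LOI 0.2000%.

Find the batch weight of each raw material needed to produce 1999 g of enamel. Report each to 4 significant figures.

Working values are displayed (rounded to 4 significant figures) in the working. All internal work keeps exact precision from start to finish — every reported result takes exactly one rounding; the derived quantities are rebuilt starting from the weights on 1999 g of glass at exact precision (ignition loss, glass mass, the four compositions, the totals, yield), as given in either problem or answer.
The oxide mass targets at 1999 g enamel:
  TiO2: 14.84% × 1999 = 296.7 g
  ZrO2: 8.761% × 1999 = 175.1 g
  Al2O3: 14.19% × 1999 = 283.7 g
  SiO2: 62.21% × 1999 = 1244 g
Verifying the oxide balance using the reported weights, under the basis named above (oxide sums agree with the targets within answer rounding):
  TiO2: 299.6·0.9900 = 296.6 g (target 296.7 g)
  ZrO2: 259.0·0.6761 = 175.1 g (target 175.1 g)
  Al2O3: 281.3·0.9960 + 1166·0.003000 = 283.7 g (target 283.7 g)
  SiO2: 259.0·0.3229 + 1166·0.9950 = 1244 g (target 1244 g)
Glass-mass sanity pass: Σ batch − LOI loss = 1999 g (the targets, summed, come to 1999 g; versus the stated basis of 1999 g — a pure rounding effect).
Whole-batch sum: Σ batch = 2006 g; loss to ignition Σ batch·LOI = 6.712 g; glass ÷ batch gives a yield of 99.67%.

Batch per 1999 g enamel:
  Tabular alumina: 281.3 g
  Zircon sand: 259.0 g
  TiO2: 299.6 g
  Glass-grade sand: 1166 g
Total batch = 2006 g; LOI loss = 6.712 g; yield = 99.67%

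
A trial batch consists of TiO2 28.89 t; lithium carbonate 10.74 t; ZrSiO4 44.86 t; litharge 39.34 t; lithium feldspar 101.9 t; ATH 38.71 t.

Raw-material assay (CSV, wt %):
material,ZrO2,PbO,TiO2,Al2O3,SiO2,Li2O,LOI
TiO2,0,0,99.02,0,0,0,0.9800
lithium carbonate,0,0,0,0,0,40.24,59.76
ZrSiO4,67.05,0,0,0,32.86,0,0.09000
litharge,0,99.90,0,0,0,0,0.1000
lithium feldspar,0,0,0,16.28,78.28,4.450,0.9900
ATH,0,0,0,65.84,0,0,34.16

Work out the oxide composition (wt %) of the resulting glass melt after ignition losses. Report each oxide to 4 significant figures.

Values along the way are displayed, rounded to four significant digits, on the page. Full float precision is kept in all steps — a single rounding finalizes each reported figure — the derived quantities (yield, the six compositions, LOI, glass mass, the totals) are rebuilt starting from the weights at 243.4 t of glass in full float precision as quoted within question or answer.
What the batch supplies per oxide:
  ZrO2: 44.86·0.6705 = 30.08 t
  PbO: 39.34·0.9990 = 39.30 t
  TiO2: 28.89·0.9902 = 28.61 t
  Al2O3: 101.9·0.1628 + 38.71·0.6584 = 42.08 t
  SiO2: 44.86·0.3286 + 101.9·0.7828 = 94.51 t
  Li2O: 10.74·0.4024 + 101.9·0.04450 = 8.856 t
LOI: 28.89·0.009800 + 10.74·0.5976 + 44.86·9.000e-04 + 39.34·0.001000 + 101.9·0.009900 + 38.71·0.3416 = 21.01 t
batch − LOI leaves glass = 264.4 − 21.01 = 243.4 t (consistent with Σ oxide mass)
each oxide over glass, ×100, is wt %

Glass mass = 243.4 t (batch 264.4 − LOI 21.01).
Composition: ZrO2 12.36%, PbO 16.14%, TiO2 11.75%, Al2O3 17.28%, SiO2 38.82%, Li2O 3.638%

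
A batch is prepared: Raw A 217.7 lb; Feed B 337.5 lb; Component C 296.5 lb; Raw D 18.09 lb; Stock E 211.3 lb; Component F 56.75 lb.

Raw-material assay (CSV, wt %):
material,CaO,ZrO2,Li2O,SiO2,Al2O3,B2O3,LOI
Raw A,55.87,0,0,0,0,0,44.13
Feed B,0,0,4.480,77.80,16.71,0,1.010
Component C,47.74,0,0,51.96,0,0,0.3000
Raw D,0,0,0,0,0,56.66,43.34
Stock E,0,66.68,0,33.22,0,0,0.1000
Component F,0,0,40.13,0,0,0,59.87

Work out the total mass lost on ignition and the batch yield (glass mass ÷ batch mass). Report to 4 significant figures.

LOI loss = 142.4 lb; glass = 995.4 lb; yield = 87.49%

Each numeric step holds full precision in all steps. In-progress results are printed (rounded to 4 significant figures) across the worked steps. Every reported value receives exactly one rounding — derived quantities are recomputed from the batch weights per 995.4 lb of glass in exact precision (LOI, glass mass, the six compositions, the totals, the yield) precisely as stated by question or answer.
Per-material ignition loss:
  Raw A: 217.7 × 0.4413 = 96.07 lb
  Feed B: 337.5 × 0.01010 = 3.409 lb
  Component C: 296.5 × 0.003000 = 0.8895 lb
  Raw D: 18.09 × 0.4334 = 7.840 lb
  Stock E: 211.3 × 0.001000 = 0.2113 lb
  Component F: 56.75 × 0.5987 = 33.98 lb
Total LOI = 142.4 lb
Glass = batch − LOI = 1138 − 142.4 = 995.4 lb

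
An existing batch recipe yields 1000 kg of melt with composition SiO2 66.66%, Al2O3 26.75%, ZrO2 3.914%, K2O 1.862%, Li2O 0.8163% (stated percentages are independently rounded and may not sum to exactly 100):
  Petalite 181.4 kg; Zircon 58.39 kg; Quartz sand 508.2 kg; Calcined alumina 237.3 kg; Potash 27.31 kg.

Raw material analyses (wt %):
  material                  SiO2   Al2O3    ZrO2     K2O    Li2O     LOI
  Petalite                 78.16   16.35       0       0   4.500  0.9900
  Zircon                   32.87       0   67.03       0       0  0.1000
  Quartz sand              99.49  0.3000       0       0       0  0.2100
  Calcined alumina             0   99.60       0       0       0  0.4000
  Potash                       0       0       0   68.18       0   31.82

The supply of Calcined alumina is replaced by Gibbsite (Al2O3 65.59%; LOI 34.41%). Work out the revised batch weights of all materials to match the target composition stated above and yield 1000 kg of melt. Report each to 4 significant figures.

Revised batch per 1000 kg melt:
  Petalite: 181.4 kg
  Zircon: 58.39 kg
  Quartz sand: 508.2 kg
  Gibbsite: 360.3 kg
  Potash: 27.31 kg
Total batch = 1136 kg; LOI loss = 135.6 kg

Mid-chain values are displayed with 4-significant-figure rounding as written. The whole derivation runs at full float precision in every operation; exactly one rounding is applied to every reported number. All derived quantities are re-derived starting from the weights for 1000 kg of glass in exact precision (net glass mass, the totals, LOI, yield, the five compositions), as given in either problem or answer.
Oxide mass targets, per 1000 kg melt:
  SiO2: 66.66% × 1000 = 666.6 kg
  Al2O3: 26.75% × 1000 = 267.5 kg
  ZrO2: 3.914% × 1000 = 39.14 kg
  K2O: 1.862% × 1000 = 18.62 kg
  Li2O: 0.8163% × 1000 = 8.163 kg
Sums-versus-targets review per the reported batch figures, against the basis in use (every target is met by its sum net of answer rounding effects):
  SiO2: 181.4·0.7816 + 58.39·0.3287 + 508.2·0.9949 = 666.6 kg (target 666.6 kg)
  Al2O3: 181.4·0.1635 + 508.2·0.003000 + 360.3·0.6559 = 267.5 kg (target 267.5 kg)
  ZrO2: 58.39·0.6703 = 39.14 kg (target 39.14 kg)
  K2O: 27.31·0.6818 = 18.62 kg (target 18.62 kg)
  Li2O: 181.4·0.04500 = 8.163 kg (target 8.163 kg)
Glass-mass bookkeeping: whole batch net of LOI = 1000 kg (oxide target masses add up to 1000 kg; versus the stated basis of 1000 kg — any gap is answer rounding).
Adding the batch up: Σ batch = 1136 kg; loss to ignition Σ batch·LOI = 135.6 kg; the yield ratio, glass ÷ batch: 88.06%.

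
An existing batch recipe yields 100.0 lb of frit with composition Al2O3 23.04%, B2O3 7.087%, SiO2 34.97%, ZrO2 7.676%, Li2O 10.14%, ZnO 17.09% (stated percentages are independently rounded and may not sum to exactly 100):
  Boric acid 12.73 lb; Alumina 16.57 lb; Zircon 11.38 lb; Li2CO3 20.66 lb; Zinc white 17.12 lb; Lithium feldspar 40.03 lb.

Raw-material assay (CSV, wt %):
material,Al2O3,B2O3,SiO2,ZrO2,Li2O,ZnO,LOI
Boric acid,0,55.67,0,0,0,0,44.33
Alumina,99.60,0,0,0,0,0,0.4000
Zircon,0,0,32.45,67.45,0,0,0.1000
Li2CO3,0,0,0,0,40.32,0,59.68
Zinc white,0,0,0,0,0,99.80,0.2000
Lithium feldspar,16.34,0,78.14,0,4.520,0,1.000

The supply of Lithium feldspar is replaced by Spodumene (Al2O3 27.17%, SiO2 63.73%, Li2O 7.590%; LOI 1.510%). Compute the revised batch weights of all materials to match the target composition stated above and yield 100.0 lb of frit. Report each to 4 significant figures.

All internal work carries exact precision through every step. Working values appear with 4-significant-figure rounding in the printout — each reported result includes exactly one rounding — the derived quantities are computed from the batch weights per 100.0 lb of glass at full precision (glass mass, the six compositions, yield, the totals, LOI) as quoted within the problem or the answer.
The oxide mass targets at 100.0 lb frit:
  Al2O3: 23.04% × 100.0 = 23.04 lb
  B2O3: 7.087% × 100.0 = 7.087 lb
  SiO2: 34.97% × 100.0 = 34.97 lb
  ZrO2: 7.676% × 100.0 = 7.676 lb
  Li2O: 10.14% × 100.0 = 10.14 lb
  ZnO: 17.09% × 100.0 = 17.09 lb
Mass-balance tally per oxide applying the batch weights above, on the stated basis (delivered sums recover each target inside rounding margins):
  Al2O3: 9.745·0.9960 + 49.08·0.2717 = 23.04 lb (target 23.04 lb)
  B2O3: 12.73·0.5567 = 7.087 lb (target 7.087 lb)
  SiO2: 11.38·0.3245 + 49.08·0.6373 = 34.97 lb (target 34.97 lb)
  ZrO2: 11.38·0.6745 = 7.676 lb (target 7.676 lb)
  Li2O: 15.91·0.4032 + 49.08·0.07590 = 10.14 lb (target 10.14 lb)
  ZnO: 17.12·0.9980 = 17.09 lb (target 17.09 lb)
Auditing the glass mass value: batch Σ − ignition loss = 100.0 lb (oxide target masses add up to 100.0 lb; with the basis standing at 100.0 lb — rounding explains the deltas).
Batch grand total — Σ batch = 116.0 lb; loss to ignition Σ batch·LOI = 15.96 lb; as yield: glass ÷ batch → 86.23%.

Revised batch per 100.0 lb frit:
  Boric acid: 12.73 lb
  Alumina: 9.745 lb
  Zircon: 11.38 lb
  Li2CO3: 15.91 lb
  Zinc white: 17.12 lb
  Spodumene: 49.08 lb
Total batch = 116.0 lb; LOI loss = 15.96 lb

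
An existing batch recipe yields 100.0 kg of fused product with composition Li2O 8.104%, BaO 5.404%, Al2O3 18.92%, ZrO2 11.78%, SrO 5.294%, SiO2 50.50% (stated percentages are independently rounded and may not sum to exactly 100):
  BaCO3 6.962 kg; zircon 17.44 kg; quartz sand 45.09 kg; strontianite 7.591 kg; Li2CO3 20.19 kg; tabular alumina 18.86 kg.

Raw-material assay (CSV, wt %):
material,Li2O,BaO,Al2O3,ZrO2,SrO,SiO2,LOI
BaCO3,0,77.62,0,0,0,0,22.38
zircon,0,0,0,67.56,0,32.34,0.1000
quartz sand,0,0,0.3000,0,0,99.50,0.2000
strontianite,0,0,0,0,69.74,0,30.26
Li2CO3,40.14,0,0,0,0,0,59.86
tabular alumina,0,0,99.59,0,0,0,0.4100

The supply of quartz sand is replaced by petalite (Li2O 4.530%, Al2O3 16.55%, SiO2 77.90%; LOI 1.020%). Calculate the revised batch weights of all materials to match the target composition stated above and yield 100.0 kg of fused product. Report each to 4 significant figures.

Revised batch per 100.0 kg fused product:
  BaCO3: 6.962 kg
  zircon: 17.44 kg
  petalite: 57.59 kg
  strontianite: 7.591 kg
  Li2CO3: 13.69 kg
  tabular alumina: 9.428 kg
Total batch = 112.7 kg; LOI loss = 12.69 kg

Intermediates appear, with 4-significant-figure rounding, alongside each step; the whole derivation maintains full float precision at all times. Every reported result takes a single rounding. The derived quantities (ignition loss, net glass mass, the totals, six oxide percentages, yield) are rebuilt starting from the weights at 100.0 kg of glass in exact precision, exactly as shown in the problem or the answer.
Oxide-by-oxide targets in 100.0 kg fused product:
  Li2O: 8.104% × 100.0 = 8.104 kg
  BaO: 5.404% × 100.0 = 5.404 kg
  Al2O3: 18.92% × 100.0 = 18.92 kg
  ZrO2: 11.78% × 100.0 = 11.78 kg
  SrO: 5.294% × 100.0 = 5.294 kg
  SiO2: 50.50% × 100.0 = 50.50 kg
Mass-balance tally per oxide using the reported weights, at the basis given (each sum matches its target mass exact up to rounding of places):
  Li2O: 57.59·0.04530 + 13.69·0.4014 = 8.104 kg (target 8.104 kg)
  BaO: 6.962·0.7762 = 5.404 kg (target 5.404 kg)
  Al2O3: 57.59·0.1655 + 9.428·0.9959 = 18.92 kg (target 18.92 kg)
  ZrO2: 17.44·0.6756 = 11.78 kg (target 11.78 kg)
  SrO: 7.591·0.6974 = 5.294 kg (target 5.294 kg)
  SiO2: 17.44·0.3234 + 57.59·0.7790 = 50.50 kg (target 50.50 kg)
Glass-mass sanity pass: Σ batch − LOI loss = 100.0 kg (the targets, summed, come to 100.0 kg; stated basis 100.0 kg — any gap is answer rounding).
Whole-batch sum: Σ batch = 112.7 kg; LOI loss = Σ batch·LOI = 12.69 kg; glass ÷ batch gives a yield of 88.74%.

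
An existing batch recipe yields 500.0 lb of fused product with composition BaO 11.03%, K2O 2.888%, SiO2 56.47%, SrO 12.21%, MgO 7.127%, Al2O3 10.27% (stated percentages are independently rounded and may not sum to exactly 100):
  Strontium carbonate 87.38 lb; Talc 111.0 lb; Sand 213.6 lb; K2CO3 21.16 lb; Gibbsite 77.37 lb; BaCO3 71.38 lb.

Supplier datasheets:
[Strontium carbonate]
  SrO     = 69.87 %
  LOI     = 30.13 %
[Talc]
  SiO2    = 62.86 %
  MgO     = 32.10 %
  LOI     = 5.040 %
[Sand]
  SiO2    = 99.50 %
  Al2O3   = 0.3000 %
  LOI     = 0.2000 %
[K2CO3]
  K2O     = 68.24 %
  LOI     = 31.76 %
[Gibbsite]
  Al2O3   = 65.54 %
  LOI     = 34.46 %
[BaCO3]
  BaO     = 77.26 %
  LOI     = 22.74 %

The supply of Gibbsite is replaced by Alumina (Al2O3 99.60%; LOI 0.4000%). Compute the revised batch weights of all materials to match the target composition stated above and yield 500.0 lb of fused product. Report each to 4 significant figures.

Revised batch per 500.0 lb fused product:
  Strontium carbonate: 87.38 lb
  Talc: 111.0 lb
  Sand: 213.6 lb
  K2CO3: 21.16 lb
  Alumina: 50.91 lb
  BaCO3: 71.38 lb
Total batch = 555.4 lb; LOI loss = 55.51 lb

All internal work keeps full precision at all times; intermediates appear rounded off to 4 significant figures in the working — every reported result is rounded just once. The derived quantities (the totals, six oxide percentages, LOI, glass mass, yield) are rebuilt from the batch weights for 500.0 lb of glass in full float precision, as given in question or answer.
The oxide mass targets at 500.0 lb fused product:
  BaO: 11.03% × 500.0 = 55.15 lb
  K2O: 2.888% × 500.0 = 14.44 lb
  SiO2: 56.47% × 500.0 = 282.4 lb
  SrO: 12.21% × 500.0 = 61.05 lb
  MgO: 7.127% × 500.0 = 35.64 lb
  Al2O3: 10.27% × 500.0 = 51.35 lb
Per-oxide balance check applying the batch weights above, per the basis as stated (each sum matches its target mass modulo rounding of the values):
  BaO: 71.38·0.7726 = 55.15 lb (target 55.15 lb)
  K2O: 21.16·0.6824 = 14.44 lb (target 14.44 lb)
  SiO2: 111.0·0.6286 + 213.6·0.9950 = 282.3 lb (target 282.4 lb)
  SrO: 87.38·0.6987 = 61.05 lb (target 61.05 lb)
  MgO: 111.0·0.3210 = 35.63 lb (target 35.64 lb)
  Al2O3: 213.6·0.003000 + 50.91·0.9960 = 51.35 lb (target 51.35 lb)
Glass-mass bookkeeping: whole batch net of LOI = 499.9 lb (the Σ of target masses is 500.0 lb; against the stated basis, 500.0 lb — rounding explains the deltas).
Total batch = Σ batch = 555.4 lb; loss to ignition Σ batch·LOI = 55.51 lb; yield = glass ÷ total batch = 90.01%.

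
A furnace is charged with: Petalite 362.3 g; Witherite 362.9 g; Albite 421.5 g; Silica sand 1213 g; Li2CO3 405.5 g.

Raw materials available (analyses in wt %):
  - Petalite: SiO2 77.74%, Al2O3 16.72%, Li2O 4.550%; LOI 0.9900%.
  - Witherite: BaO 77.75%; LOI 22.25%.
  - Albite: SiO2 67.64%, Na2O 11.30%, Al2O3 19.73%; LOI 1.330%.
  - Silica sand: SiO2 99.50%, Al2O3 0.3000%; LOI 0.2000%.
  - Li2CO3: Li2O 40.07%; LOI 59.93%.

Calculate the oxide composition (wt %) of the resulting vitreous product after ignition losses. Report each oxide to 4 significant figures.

Intermediates are rounded off to 4 significant digits when quoted — all arithmetic keeps full float precision through the solve; each reported value is rounded exactly once. Derived quantities, which include the five compositions, LOI, glass mass, yield, the totals, are carried in full precision, as written in either problem or answer, from the batch weights for 2430 g of glass.
Per-oxide mass from batch:
  SiO2: 362.3·0.7774 + 421.5·0.6764 + 1213·0.9950 = 1774 g
  Na2O: 421.5·0.1130 = 47.63 g
  Al2O3: 362.3·0.1672 + 421.5·0.1973 + 1213·0.003000 = 147.4 g
  BaO: 362.9·0.7775 = 282.2 g
  Li2O: 362.3·0.04550 + 405.5·0.4007 = 179.0 g
LOI: 362.3·0.009900 + 362.9·0.2225 + 421.5·0.01330 + 1213·0.002000 + 405.5·0.5993 = 335.4 g
Resulting glass, batch − LOI: 2765 − 335.4 = 2430 g (equal to the oxide-mass sum)
wt % = oxide mass / glass mass × 100

Glass mass = 2430 g (batch 2765 − LOI 335.4).
Composition: SiO2 73.00%, Na2O 1.960%, Al2O3 6.065%, BaO 11.61%, Li2O 7.366%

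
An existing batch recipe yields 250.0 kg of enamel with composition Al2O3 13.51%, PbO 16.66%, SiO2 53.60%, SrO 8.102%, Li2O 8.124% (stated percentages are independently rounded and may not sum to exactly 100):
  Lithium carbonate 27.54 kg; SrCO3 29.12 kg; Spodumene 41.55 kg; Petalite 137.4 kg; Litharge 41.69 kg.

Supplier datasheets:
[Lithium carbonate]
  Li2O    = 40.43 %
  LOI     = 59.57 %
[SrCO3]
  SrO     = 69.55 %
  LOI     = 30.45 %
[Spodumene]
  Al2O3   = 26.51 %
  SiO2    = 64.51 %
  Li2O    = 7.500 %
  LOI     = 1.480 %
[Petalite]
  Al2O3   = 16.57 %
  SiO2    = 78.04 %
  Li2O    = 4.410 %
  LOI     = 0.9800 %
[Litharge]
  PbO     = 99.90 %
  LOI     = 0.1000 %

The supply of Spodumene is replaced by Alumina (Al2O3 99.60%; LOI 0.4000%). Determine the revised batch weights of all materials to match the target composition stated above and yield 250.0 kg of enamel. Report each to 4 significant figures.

Intermediates are rounded to 4 significant figures when quoted. The whole derivation carries full precision at every stage — exactly one rounding lands on each reported figure; derived quantities are carried from the weighed amounts on 250.0 kg of glass at full float precision (the yield, LOI, totals, glass mass, the five compositions), exactly as printed in the problem or the answer.
Oxide-by-oxide targets in 250.0 kg enamel:
  Al2O3: 13.51% × 250.0 = 33.78 kg
  PbO: 16.66% × 250.0 = 41.65 kg
  SiO2: 53.60% × 250.0 = 134.0 kg
  SrO: 8.102% × 250.0 = 20.26 kg
  Li2O: 8.124% × 250.0 = 20.31 kg
Sums-versus-targets review using the reported weights, relative to the basis at hand (sums match the target masses net of answer rounding effects):
  Al2O3: 5.345·0.9960 + 171.7·0.1657 = 33.77 kg (target 33.78 kg)
  PbO: 41.69·0.9990 = 41.65 kg (target 41.65 kg)
  SiO2: 171.7·0.7804 = 134.0 kg (target 134.0 kg)
  SrO: 29.12·0.6955 = 20.25 kg (target 20.26 kg)
  Li2O: 31.51·0.4043 + 171.7·0.04410 = 20.31 kg (target 20.31 kg)
Glass mass check: total batch − LOI = 250.0 kg (summing oxide targets gives 250.0 kg; stated basis 250.0 kg — a pure rounding effect).
Batch grand total — Σ batch = 279.4 kg; ignition loss, Σ(batch × LOI) = 29.38 kg; glass ÷ batch gives a yield of 89.48%.

Revised batch per 250.0 kg enamel:
  Lithium carbonate: 31.51 kg
  SrCO3: 29.12 kg
  Alumina: 5.345 kg
  Petalite: 171.7 kg
  Litharge: 41.69 kg
Total batch = 279.4 kg; LOI loss = 29.38 kg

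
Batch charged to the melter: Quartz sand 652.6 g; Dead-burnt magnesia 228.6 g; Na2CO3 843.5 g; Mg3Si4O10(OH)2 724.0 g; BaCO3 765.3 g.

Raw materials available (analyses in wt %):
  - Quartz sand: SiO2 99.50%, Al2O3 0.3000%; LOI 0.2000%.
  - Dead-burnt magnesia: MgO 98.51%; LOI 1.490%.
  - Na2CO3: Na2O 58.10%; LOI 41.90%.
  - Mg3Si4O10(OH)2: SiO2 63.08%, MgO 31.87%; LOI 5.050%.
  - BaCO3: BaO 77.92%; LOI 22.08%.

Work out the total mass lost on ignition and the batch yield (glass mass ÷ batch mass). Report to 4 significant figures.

LOI loss = 563.7 g; glass = 2650 g; yield = 82.46%

Every computation maintains exact precision through the solve. In-progress results are displayed, rounded to four significant figures, alongside each step; each reported figure is rounded only once; the derived quantities are rebuilt from the weighed amounts at 2650 g of glass at exact precision (the five compositions, yield, LOI, the totals, net glass mass), as written in either problem or answer.
Material-by-material LOI:
  Quartz sand: 652.6 × 0.002000 = 1.305 g
  Dead-burnt magnesia: 228.6 × 0.01490 = 3.406 g
  Na2CO3: 843.5 × 0.4190 = 353.4 g
  Mg3Si4O10(OH)2: 724.0 × 0.05050 = 36.56 g
  BaCO3: 765.3 × 0.2208 = 169.0 g
Total LOI = 563.7 g
Glass = batch − LOI = 3214 − 563.7 = 2650 g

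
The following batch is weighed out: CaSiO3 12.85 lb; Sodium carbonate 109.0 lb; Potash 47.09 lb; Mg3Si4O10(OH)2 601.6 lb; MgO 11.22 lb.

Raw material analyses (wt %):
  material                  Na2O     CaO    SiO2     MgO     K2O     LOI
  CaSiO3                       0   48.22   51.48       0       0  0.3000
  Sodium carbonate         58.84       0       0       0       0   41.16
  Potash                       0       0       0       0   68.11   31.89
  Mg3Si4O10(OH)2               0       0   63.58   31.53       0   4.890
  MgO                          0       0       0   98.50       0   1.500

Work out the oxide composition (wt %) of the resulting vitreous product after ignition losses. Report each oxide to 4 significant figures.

The whole derivation keeps full float precision from start to finish — intermediates are printed, with 4-significant-digit rounding, on the page. A single rounding yields each reported value; derived quantities are re-derived in full float precision (totals, yield, net glass mass, ignition loss, five oxide percentages) starting from the weights on 692.3 lb of glass, precisely as stated by the problem or the answer.
Oxide-by-oxide delivered mass:
  Na2O: 109.0·0.5884 = 64.14 lb
  CaO: 12.85·0.4822 = 6.196 lb
  SiO2: 12.85·0.5148 + 601.6·0.6358 = 389.1 lb
  MgO: 601.6·0.3153 + 11.22·0.9850 = 200.7 lb
  K2O: 47.09·0.6811 = 32.07 lb
LOI: 12.85·0.003000 + 109.0·0.4116 + 47.09·0.3189 + 601.6·0.04890 + 11.22·0.01500 = 89.51 lb
Glass mass = batch − LOI = 781.8 − 89.51 = 692.3 lb (matching Σ of the oxides)
each wt % is 100 × oxide ÷ glass

Glass mass = 692.3 lb (batch 781.8 − LOI 89.51).
Composition: Na2O 9.265%, CaO 0.8951%, SiO2 56.21%, MgO 29.00%, K2O 4.633%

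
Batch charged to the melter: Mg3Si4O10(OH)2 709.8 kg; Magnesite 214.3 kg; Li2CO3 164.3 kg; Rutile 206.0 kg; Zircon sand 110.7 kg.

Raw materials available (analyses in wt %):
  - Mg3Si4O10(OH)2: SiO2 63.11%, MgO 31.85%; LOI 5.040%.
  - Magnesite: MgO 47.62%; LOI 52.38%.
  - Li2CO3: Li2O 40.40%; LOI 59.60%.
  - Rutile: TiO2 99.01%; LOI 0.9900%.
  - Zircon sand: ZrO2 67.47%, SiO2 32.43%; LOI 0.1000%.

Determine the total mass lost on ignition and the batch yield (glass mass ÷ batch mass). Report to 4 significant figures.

LOI loss = 248.1 kg; glass = 1157 kg; yield = 82.34%

Every computation keeps exact precision at each step; mid-chain values are displayed (rounded to four significant digits) as written. A single rounding finalizes each reported number. Derived quantities are carried in full precision (the yield, ignition loss, five oxide percentages, glass mass, the totals) from the weighed amounts at 1157 kg of glass exactly as printed in the question or the answer.
Material-by-material LOI:
  Mg3Si4O10(OH)2: 709.8 × 0.05040 = 35.77 kg
  Magnesite: 214.3 × 0.5238 = 112.3 kg
  Li2CO3: 164.3 × 0.5960 = 97.92 kg
  Rutile: 206.0 × 0.009900 = 2.039 kg
  Zircon sand: 110.7 × 0.001000 = 0.1107 kg
Total LOI = 248.1 kg
Glass = batch − LOI = 1405 − 248.1 = 1157 kg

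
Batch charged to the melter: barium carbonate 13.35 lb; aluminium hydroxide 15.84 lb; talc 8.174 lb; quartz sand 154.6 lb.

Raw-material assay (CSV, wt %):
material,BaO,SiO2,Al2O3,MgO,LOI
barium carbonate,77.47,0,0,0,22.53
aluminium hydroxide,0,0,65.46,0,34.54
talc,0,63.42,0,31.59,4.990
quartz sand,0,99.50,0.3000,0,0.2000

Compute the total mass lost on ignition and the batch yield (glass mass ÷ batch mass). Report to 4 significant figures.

In-progress results are displayed, rounded to 4 significant digits, across the worked steps. The whole derivation keeps full precision end to end; a single rounding produces each reported number; all derived quantities (net glass mass, the totals, the four compositions, the yield, LOI) are recomputed starting from the weights per 182.8 lb of glass in full precision, exactly as printed in the problem or answer text.
Material-by-material LOI:
  barium carbonate: 13.35 × 0.2253 = 3.008 lb
  aluminium hydroxide: 15.84 × 0.3454 = 5.471 lb
  talc: 8.174 × 0.04990 = 0.4079 lb
  quartz sand: 154.6 × 0.002000 = 0.3092 lb
Total LOI = 9.196 lb
Glass = batch − LOI = 192.0 − 9.196 = 182.8 lb

LOI loss = 9.196 lb; glass = 182.8 lb; yield = 95.21%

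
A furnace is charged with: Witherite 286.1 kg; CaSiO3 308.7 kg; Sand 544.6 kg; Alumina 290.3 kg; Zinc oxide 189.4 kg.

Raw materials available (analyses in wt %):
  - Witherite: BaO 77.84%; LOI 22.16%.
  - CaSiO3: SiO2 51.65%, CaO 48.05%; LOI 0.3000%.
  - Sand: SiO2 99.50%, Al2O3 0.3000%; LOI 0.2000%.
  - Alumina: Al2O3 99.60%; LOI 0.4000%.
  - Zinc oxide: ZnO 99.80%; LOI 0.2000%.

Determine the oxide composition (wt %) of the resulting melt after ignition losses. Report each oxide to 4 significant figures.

The whole derivation keeps exact precision through every step; in-progress results appear rounded to four significant digits on the page. Every reported value sees exactly one rounding — all derived quantities, including glass mass, the totals, yield, ignition loss, five oxide percentages, are re-derived starting from the weights on 1552 kg of glass in full float precision exactly as shown in the problem or answer text.
Oxide masses out of the charge:
  ZnO: 189.4·0.9980 = 189.0 kg
  BaO: 286.1·0.7784 = 222.7 kg
  SiO2: 308.7·0.5165 + 544.6·0.9950 = 701.3 kg
  Al2O3: 544.6·0.003000 + 290.3·0.9960 = 290.8 kg
  CaO: 308.7·0.4805 = 148.3 kg
LOI: 286.1·0.2216 + 308.7·0.003000 + 544.6·0.002000 + 290.3·0.004000 + 189.4·0.002000 = 66.96 kg
Net of LOI, the glass mass = 1619 − 66.96 = 1552 kg (the oxide masses sum to this)
wt %: oxide over glass, times 100

Glass mass = 1552 kg (batch 1619 − LOI 66.96).
Composition: ZnO 12.18%, BaO 14.35%, SiO2 45.18%, Al2O3 18.73%, CaO 9.556%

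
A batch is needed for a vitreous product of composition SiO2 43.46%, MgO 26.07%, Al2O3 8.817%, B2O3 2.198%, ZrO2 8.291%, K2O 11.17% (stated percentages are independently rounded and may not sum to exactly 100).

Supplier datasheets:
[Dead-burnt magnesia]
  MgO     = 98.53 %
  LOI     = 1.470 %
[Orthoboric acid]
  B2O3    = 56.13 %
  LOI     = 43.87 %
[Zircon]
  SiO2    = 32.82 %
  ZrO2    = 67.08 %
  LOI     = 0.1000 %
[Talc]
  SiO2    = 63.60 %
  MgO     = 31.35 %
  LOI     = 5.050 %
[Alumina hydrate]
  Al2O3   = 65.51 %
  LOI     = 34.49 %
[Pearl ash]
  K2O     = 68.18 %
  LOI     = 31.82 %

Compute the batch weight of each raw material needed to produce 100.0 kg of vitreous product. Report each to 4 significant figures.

Batch per 100.0 kg vitreous product:
  Dead-burnt magnesia: 6.746 kg
  Orthoboric acid: 3.916 kg
  Zircon: 12.36 kg
  Talc: 61.96 kg
  Alumina hydrate: 13.46 kg
  Pearl ash: 16.38 kg
Total batch = 114.8 kg; LOI loss = 14.81 kg; yield = 87.10%

The working math keeps exact precision end to end. Intermediates appear rounded to 4 significant digits across the worked steps; a single rounding finalizes each reported result; the derived quantities are carried starting from the weights on 100.0 kg of glass in exact precision (totals, ignition loss, net glass mass, the six compositions, yield) as quoted within problem or answer.
Oxide mass targets, per 100.0 kg vitreous product:
  SiO2: 43.46% × 100.0 = 43.46 kg
  MgO: 26.07% × 100.0 = 26.07 kg
  Al2O3: 8.817% × 100.0 = 8.817 kg
  B2O3: 2.198% × 100.0 = 2.198 kg
  ZrO2: 8.291% × 100.0 = 8.291 kg
  K2O: 11.17% × 100.0 = 11.17 kg
A balance pass over the oxides, per the reported batch figures, at the basis given (sum by sum, the targets are met exact up to rounding of places):
  SiO2: 12.36·0.3282 + 61.96·0.6360 = 43.46 kg (target 43.46 kg)
  MgO: 6.746·0.9853 + 61.96·0.3135 = 26.07 kg (target 26.07 kg)
  Al2O3: 13.46·0.6551 = 8.818 kg (target 8.817 kg)
  B2O3: 3.916·0.5613 = 2.198 kg (target 2.198 kg)
  ZrO2: 12.36·0.6708 = 8.291 kg (target 8.291 kg)
  K2O: 16.38·0.6818 = 11.17 kg (target 11.17 kg)
The glass-mass cross-check: batch Σ − ignition loss = 100.0 kg (the targets, summed, come to 100.0 kg; stated basis 100.0 kg — differing by rounding only).
Whole-batch sum: Σ batch = 114.8 kg; loss to ignition Σ batch·LOI = 14.81 kg; glass ÷ batch gives a yield of 87.10%.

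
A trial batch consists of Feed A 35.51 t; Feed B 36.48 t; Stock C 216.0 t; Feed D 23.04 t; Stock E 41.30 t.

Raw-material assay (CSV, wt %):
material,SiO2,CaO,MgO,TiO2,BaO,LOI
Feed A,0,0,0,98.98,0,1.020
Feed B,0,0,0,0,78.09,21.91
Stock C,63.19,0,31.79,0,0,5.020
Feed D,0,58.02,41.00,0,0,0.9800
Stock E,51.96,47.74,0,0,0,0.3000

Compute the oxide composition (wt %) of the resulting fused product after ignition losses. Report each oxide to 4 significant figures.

All arithmetic keeps full precision all the way through — intermediates are shown (rounded to four significant digits) at each printed step; each reported figure is rounded exactly once — the derived quantities are computed in full float precision (LOI, the yield, net glass mass, totals, the five compositions) from the batch weights per 332.8 t of glass as they appear in the problem or the answer.
Per-oxide mass from batch:
  SiO2: 216.0·0.6319 + 41.30·0.5196 = 157.9 t
  CaO: 23.04·0.5802 + 41.30·0.4774 = 33.08 t
  MgO: 216.0·0.3179 + 23.04·0.4100 = 78.11 t
  TiO2: 35.51·0.9898 = 35.15 t
  BaO: 36.48·0.7809 = 28.49 t
LOI: 35.51·0.01020 + 36.48·0.2191 + 216.0·0.05020 + 23.04·0.009800 + 41.30·0.003000 = 19.55 t
Glass mass = batch − LOI = 352.3 − 19.55 = 332.8 t (the oxide masses sum to this)
wt % = 100 × oxide mass / glass mass

Glass mass = 332.8 t (batch 352.3 − LOI 19.55).
Composition: SiO2 47.46%, CaO 9.942%, MgO 23.47%, TiO2 10.56%, BaO 8.560%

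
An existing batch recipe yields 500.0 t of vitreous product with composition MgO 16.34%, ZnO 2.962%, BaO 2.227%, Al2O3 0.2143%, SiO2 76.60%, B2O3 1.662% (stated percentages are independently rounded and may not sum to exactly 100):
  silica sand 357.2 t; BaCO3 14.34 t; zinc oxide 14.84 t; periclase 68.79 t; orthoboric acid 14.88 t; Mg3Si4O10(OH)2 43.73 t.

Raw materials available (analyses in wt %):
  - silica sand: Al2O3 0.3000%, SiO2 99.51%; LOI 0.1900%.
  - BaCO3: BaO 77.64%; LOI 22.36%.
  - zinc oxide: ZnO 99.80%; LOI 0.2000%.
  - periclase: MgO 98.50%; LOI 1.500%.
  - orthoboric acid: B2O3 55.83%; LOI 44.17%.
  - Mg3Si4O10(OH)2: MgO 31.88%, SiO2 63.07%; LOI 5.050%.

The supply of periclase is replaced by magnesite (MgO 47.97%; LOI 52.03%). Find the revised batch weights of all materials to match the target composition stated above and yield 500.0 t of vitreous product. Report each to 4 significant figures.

Revised batch per 500.0 t vitreous product:
  silica sand: 357.2 t
  BaCO3: 14.34 t
  zinc oxide: 14.84 t
  magnesite: 141.2 t
  orthoboric acid: 14.88 t
  Mg3Si4O10(OH)2: 43.73 t
Total batch = 586.2 t; LOI loss = 86.16 t

All arithmetic holds full float precision throughout; in-progress results are printed rounded to four significant digits in the printout. Each reported value is rounded just once. Derived quantities (LOI, the yield, totals, six oxide percentages, glass mass) are recomputed in full precision using the weight values per 500.0 t of glass, exactly as printed in problem or answer.
Oxide-by-oxide targets in 500.0 t vitreous product:
  MgO: 16.34% × 500.0 = 81.70 t
  ZnO: 2.962% × 500.0 = 14.81 t
  BaO: 2.227% × 500.0 = 11.14 t
  Al2O3: 0.2143% × 500.0 = 1.072 t
  SiO2: 76.60% × 500.0 = 383.0 t
  B2O3: 1.662% × 500.0 = 8.310 t
Sums-versus-targets review applying the batch weights above, versus the basis set out (summed amounts equal target values net of answer rounding effects):
  MgO: 141.2·0.4797 + 43.73·0.3188 = 81.67 t (target 81.70 t)
  ZnO: 14.84·0.9980 = 14.81 t (target 14.81 t)
  BaO: 14.34·0.7764 = 11.13 t (target 11.14 t)
  Al2O3: 357.2·0.003000 = 1.072 t (target 1.072 t)
  SiO2: 357.2·0.9951 + 43.73·0.6307 = 383.0 t (target 383.0 t)
  B2O3: 14.88·0.5583 = 8.308 t (target 8.310 t)
Consistency of the glass mass: Σ batch − LOI loss = 500.0 t (targets for the oxides total 500.0 t; versus the stated basis of 500.0 t — differing by rounding only).
Batch grand total — Σ batch = 586.2 t; LOI removed, Σ of batch·LOI: 86.16 t; yield: glass divided by total = 85.30%.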